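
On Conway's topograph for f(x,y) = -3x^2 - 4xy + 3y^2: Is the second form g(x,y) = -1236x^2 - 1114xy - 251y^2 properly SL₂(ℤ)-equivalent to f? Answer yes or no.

D₁ = 52, D₂ = 52
river cycle of f (length 10): (3, 4, -3), (-3, 2, 4), (4, 6, -1), (-1, 6, 4), (4, 2, -3), (-3, 4, 3), (3, 2, -4), (-4, 6, 1), (1, 6, -4), (-4, 2, 3)
river cycle of g (length 10): (-1, 6, 4), (4, 2, -3), (-3, 4, 3), (3, 2, -4), (-4, 6, 1), (1, 6, -4), (-4, 2, 3), (3, 4, -3), (-3, 2, 4), (4, 6, -1)
cycles coincide ⇒ equivalent

yes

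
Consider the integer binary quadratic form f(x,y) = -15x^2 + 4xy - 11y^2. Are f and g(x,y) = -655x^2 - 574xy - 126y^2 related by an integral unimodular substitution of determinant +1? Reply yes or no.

D₁ = -644, D₂ = -644
f is negative-definite; reduce −f:
−f: flip: (15,-4,11)→(11,4,15)
−f: reduced (well bottom): (11,4,15) with a≤c, −a<b≤a
flip sign back: reduced form of f is (-11,-4,-15)
g is negative-definite; reduce −g:
−g: flip: (655,574,126)→(126,-574,655)
−g: translate: b→-70 (≡-574 mod 252), so (126,-574,655)→(126,-70,11)
−g: flip: (126,-70,11)→(11,70,126)
−g: translate: b→4 (≡70 mod 22), so (11,70,126)→(11,4,15)
−g: reduced (well bottom): (11,4,15) with a≤c, −a<b≤a
flip sign back: reduced form of g is (-11,-4,-15)
reduced forms (-11, -4, -15) vs (-11, -4, -15) ⇒ equivalent

yes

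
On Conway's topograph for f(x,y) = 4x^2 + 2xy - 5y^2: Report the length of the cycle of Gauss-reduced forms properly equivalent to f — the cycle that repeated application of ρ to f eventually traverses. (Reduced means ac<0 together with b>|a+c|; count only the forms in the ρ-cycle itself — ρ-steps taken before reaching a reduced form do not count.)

D = 84, ⌊√D⌋ = 9
river: ρ → (-5,8,1)
river: ρ → (1,8,-5)
river: ρ → (-5,2,4)
river: ρ → (4,6,-3)
river: ρ → (-3,6,4)
river: ρ → (4,2,-5)
ρ-cycle length = 6 (tail of 0 descent steps not counted)

6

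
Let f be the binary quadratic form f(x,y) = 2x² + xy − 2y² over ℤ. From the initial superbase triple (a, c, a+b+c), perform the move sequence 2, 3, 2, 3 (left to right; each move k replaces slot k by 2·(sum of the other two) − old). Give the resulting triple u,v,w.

start (2,-2,1) = (f(1,0),f(0,1),f(1,1))
replace slot 2: 2·(2+1) − (-2) = 8 → (2,8,1)
replace slot 3: 2·(2+8) − 1 = 19 → (2,8,19)
replace slot 2: 2·(2+19) − 8 = 34 → (2,34,19)
replace slot 3: 2·(2+34) − 19 = 53 → (2,34,53)

2,34,53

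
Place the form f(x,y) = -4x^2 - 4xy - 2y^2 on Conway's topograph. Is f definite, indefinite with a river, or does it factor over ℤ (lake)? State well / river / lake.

D = b²−4ac = (-4)² − 4·(-4)·(-2) = -16
D < 0 ⇒ definite ⇒ every region one sign ⇒ single well

well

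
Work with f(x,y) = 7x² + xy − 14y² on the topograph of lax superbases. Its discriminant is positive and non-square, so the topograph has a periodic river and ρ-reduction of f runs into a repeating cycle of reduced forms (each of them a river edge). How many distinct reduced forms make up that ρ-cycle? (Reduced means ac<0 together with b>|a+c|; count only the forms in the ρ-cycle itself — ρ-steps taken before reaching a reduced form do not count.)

D = 393, ⌊√D⌋ = 19
descent: ρ → (-14,-1,7)
descent: ρ → (7,15,-6)  [lands on river]
river: ρ → (-6,9,13)
river: ρ → (13,17,-2)
river: ρ → (-2,19,4)
river: ρ → (4,13,-14)
river: ρ → (-14,15,3)
river: ρ → (3,15,-14)
river: ρ → (-14,13,4)
river: ρ → (4,19,-2)
river: ρ → (-2,17,13)
river: ρ → (13,9,-6)
river: ρ → (-6,15,7)
river: ρ → (7,13,-8)
river: ρ → (-8,19,1)
river: ρ → (1,19,-8)
river: ρ → (-8,13,7)
ρ-cycle length = 16 (tail of 2 descent steps not counted)

16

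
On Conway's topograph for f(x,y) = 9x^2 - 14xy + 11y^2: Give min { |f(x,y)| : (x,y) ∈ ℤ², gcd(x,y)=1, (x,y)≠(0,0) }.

translate: b→4 (≡-14 mod 18), so (9,-14,11)→(9,4,6)
flip: (9,4,6)→(6,-4,9)
reduced (well bottom): (6,-4,9) with a≤c, −a<b≤a
well minimum = a = 6

6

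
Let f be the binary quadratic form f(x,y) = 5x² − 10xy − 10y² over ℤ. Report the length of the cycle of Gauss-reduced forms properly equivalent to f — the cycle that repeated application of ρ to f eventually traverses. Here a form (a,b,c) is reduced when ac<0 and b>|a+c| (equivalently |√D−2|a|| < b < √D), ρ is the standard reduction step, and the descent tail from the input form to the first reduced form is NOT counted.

D = 300, ⌊√D⌋ = 17
descent: ρ → (-10,10,5)  [lands on river]
river: ρ → (5,10,-10)
ρ-cycle length = 2 (tail of 1 descent step not counted)

2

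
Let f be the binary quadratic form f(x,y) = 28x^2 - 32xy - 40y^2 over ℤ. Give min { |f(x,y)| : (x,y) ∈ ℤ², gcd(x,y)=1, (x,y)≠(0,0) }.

descent: ρ → (-40,32,28)  [lands on river]
river: ρ → (28,24,-44)
river: ρ → (-44,64,8)
river: ρ → (8,64,-44)
river: ρ → (-44,24,28)
river: ρ → (28,32,-40)
river: ρ → (-40,48,20)
river: ρ → (20,72,-4)
river: ρ → (-4,72,20)
river: ρ → (20,48,-40)
closes: descent 1, river 10
min |a| on river = 4

4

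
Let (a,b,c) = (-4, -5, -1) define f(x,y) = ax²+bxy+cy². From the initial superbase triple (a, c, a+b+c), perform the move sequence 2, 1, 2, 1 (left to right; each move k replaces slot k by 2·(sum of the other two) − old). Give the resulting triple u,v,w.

start (-4,-1,-10) = (f(1,0),f(0,1),f(1,1))
replace slot 2: 2·((-4)+(-10)) − (-1) = -27 → (-4,-27,-10)
replace slot 1: 2·((-27)+(-10)) − (-4) = -70 → (-70,-27,-10)
replace slot 2: 2·((-70)+(-10)) − (-27) = -133 → (-70,-133,-10)
replace slot 1: 2·((-133)+(-10)) − (-70) = -216 → (-216,-133,-10)

-216,-133,-10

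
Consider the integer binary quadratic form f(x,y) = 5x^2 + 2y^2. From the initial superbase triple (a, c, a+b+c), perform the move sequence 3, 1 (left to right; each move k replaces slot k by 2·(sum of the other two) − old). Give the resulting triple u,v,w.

start (5,2,7) = (f(1,0),f(0,1),f(1,1))
replace slot 3: 2·(5+2) − 7 = 7 → (5,2,7)
replace slot 1: 2·(2+7) − 5 = 13 → (13,2,7)

13,2,7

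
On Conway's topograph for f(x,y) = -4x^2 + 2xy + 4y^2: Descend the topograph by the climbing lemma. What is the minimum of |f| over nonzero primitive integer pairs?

river: ρ → (4,6,-2)
river: ρ → (-2,6,4)
river: ρ → (4,2,-4)
river: ρ → (-4,6,2)
river: ρ → (2,6,-4)
river: ρ → (-4,2,4)
closes: descent 0, river 6
min |a| on river = 2

2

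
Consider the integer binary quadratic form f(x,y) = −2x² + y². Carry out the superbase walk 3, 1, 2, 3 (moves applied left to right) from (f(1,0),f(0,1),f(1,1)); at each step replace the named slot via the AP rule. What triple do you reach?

start (-2,1,-1) = (f(1,0),f(0,1),f(1,1))
replace slot 3: 2·((-2)+1) − (-1) = -1 → (-2,1,-1)
replace slot 1: 2·(1+(-1)) − (-2) = 2 → (2,1,-1)
replace slot 2: 2·(2+(-1)) − 1 = 1 → (2,1,-1)
replace slot 3: 2·(2+1) − (-1) = 7 → (2,1,7)

2,1,7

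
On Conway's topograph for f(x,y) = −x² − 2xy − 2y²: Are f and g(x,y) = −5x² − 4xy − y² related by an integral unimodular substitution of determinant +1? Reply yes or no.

D₁ = -4, D₂ = -4
f is negative-definite; reduce −f:
−f: translate: b→0 (≡2 mod 2), so (1,2,2)→(1,0,1)
−f: reduced (well bottom): (1,0,1) with a≤c, −a<b≤a
flip sign back: reduced form of f is (-1,0,-1)
g is negative-definite; reduce −g:
−g: flip: (5,4,1)→(1,-4,5)
−g: translate: b→0 (≡-4 mod 2), so (1,-4,5)→(1,0,1)
−g: reduced (well bottom): (1,0,1) with a≤c, −a<b≤a
flip sign back: reduced form of g is (-1,0,-1)
reduced forms (-1, 0, -1) vs (-1, 0, -1) ⇒ equivalent

yes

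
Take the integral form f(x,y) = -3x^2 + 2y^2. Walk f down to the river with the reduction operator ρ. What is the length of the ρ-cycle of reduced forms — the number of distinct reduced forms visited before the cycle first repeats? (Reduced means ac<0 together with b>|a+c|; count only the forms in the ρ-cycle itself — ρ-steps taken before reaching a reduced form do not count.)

D = 24, ⌊√D⌋ = 4
descent: ρ → (2,4,-1)  [lands on river]
river: ρ → (-1,4,2)
ρ-cycle length = 2 (tail of 1 descent step not counted)

2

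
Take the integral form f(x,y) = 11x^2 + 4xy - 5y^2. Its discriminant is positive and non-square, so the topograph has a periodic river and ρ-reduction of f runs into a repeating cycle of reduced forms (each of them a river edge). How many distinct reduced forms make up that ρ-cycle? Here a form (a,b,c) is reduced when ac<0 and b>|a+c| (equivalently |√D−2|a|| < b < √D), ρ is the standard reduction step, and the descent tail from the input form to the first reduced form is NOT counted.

D = 236, ⌊√D⌋ = 15
descent: ρ → (-5,6,10)  [lands on river]
river: ρ → (10,14,-1)
river: ρ → (-1,14,10)
river: ρ → (10,6,-5)
river: ρ → (-5,14,2)
river: ρ → (2,14,-5)
ρ-cycle length = 6 (tail of 1 descent step not counted)

6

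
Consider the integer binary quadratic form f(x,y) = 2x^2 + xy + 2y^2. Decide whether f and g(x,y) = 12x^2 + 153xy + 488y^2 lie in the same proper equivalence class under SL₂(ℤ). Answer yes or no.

D₁ = -15, D₂ = -15
f: reduced (well bottom): (2,1,2) with a≤c, −a<b≤a
g: translate: b→9 (≡153 mod 24), so (12,153,488)→(12,9,2)
g: flip: (12,9,2)→(2,-9,12)
g: translate: b→-1 (≡-9 mod 4), so (2,-9,12)→(2,-1,2)
g: flip: (2,-1,2)→(2,1,2)
g: reduced (well bottom): (2,1,2) with a≤c, −a<b≤a
reduced forms (2, 1, 2) vs (2, 1, 2) ⇒ equivalent

yes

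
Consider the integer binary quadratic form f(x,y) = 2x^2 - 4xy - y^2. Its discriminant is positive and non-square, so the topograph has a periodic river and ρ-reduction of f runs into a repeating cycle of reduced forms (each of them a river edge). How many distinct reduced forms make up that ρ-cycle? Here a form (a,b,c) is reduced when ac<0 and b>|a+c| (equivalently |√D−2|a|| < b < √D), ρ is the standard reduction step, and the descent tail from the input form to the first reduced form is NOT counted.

D = 24, ⌊√D⌋ = 4
descent: ρ → (-1,4,2)  [lands on river]
river: ρ → (2,4,-1)
ρ-cycle length = 2 (tail of 1 descent step not counted)

2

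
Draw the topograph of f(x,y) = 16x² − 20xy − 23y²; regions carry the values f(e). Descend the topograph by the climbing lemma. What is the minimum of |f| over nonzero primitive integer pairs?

descent: ρ → (-23,20,16)  [lands on river]
river: ρ → (16,12,-27)
river: ρ → (-27,42,1)
river: ρ → (1,42,-27)
river: ρ → (-27,12,16)
river: ρ → (16,20,-23)
river: ρ → (-23,26,13)
river: ρ → (13,26,-23)
closes: descent 1, river 8
min |a| on river = 1

1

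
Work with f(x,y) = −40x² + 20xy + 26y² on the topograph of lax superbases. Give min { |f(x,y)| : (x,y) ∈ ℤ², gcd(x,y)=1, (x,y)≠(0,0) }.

river: ρ → (26,32,-34)
river: ρ → (-34,36,24)
river: ρ → (24,60,-10)
river: ρ → (-10,60,24)
river: ρ → (24,36,-34)
river: ρ → (-34,32,26)
river: ρ → (26,20,-40)
river: ρ → (-40,60,6)
river: ρ → (6,60,-40)
river: ρ → (-40,20,26)
closes: descent 0, river 10
min |a| on river = 6

6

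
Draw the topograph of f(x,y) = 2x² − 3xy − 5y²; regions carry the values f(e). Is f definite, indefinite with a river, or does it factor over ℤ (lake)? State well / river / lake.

D = b²−4ac = (-3)² − 4·2·(-5) = 49
D = 7² is a perfect square ⇒ form factors over ℤ ⇒ lakes

lake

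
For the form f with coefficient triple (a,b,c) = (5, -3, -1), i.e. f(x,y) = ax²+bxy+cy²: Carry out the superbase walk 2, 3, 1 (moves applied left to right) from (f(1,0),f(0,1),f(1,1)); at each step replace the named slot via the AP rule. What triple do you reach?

start (5,-1,1) = (f(1,0),f(0,1),f(1,1))
replace slot 2: 2·(5+1) − (-1) = 13 → (5,13,1)
replace slot 3: 2·(5+13) − 1 = 35 → (5,13,35)
replace slot 1: 2·(13+35) − 5 = 91 → (91,13,35)

91,13,35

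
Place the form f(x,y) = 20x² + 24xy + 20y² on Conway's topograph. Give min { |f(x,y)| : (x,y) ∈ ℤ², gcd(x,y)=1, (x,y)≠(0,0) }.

translate: b→-16 (≡24 mod 40), so (20,24,20)→(20,-16,16)
flip: (20,-16,16)→(16,16,20)
reduced (well bottom): (16,16,20) with a≤c, −a<b≤a
well minimum = a = 16

16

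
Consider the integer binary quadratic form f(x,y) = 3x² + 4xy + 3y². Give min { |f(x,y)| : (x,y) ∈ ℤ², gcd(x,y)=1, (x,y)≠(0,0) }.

translate: b→-2 (≡4 mod 6), so (3,4,3)→(3,-2,2)
flip: (3,-2,2)→(2,2,3)
reduced (well bottom): (2,2,3) with a≤c, −a<b≤a
well minimum = a = 2

2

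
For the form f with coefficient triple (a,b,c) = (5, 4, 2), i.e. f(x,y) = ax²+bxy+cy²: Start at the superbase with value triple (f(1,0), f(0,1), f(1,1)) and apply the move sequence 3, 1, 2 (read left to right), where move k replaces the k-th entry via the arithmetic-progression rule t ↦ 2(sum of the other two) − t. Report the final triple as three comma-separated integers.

start (5,2,11) = (f(1,0),f(0,1),f(1,1))
replace slot 3: 2·(5+2) − 11 = 3 → (5,2,3)
replace slot 1: 2·(2+3) − 5 = 5 → (5,2,3)
replace slot 2: 2·(5+3) − 2 = 14 → (5,14,3)

5,14,3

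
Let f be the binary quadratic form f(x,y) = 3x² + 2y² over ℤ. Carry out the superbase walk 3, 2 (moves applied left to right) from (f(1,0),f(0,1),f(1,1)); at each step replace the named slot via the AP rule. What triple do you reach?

start (3,2,5) = (f(1,0),f(0,1),f(1,1))
replace slot 3: 2·(3+2) − 5 = 5 → (3,2,5)
replace slot 2: 2·(3+5) − 2 = 14 → (3,14,5)

3,14,5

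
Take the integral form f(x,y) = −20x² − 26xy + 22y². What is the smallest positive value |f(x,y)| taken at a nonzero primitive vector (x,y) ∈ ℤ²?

descent: ρ → (22,26,-20)  [lands on river]
river: ρ → (-20,14,28)
river: ρ → (28,42,-6)
river: ρ → (-6,42,28)
river: ρ → (28,14,-20)
river: ρ → (-20,26,22)
river: ρ → (22,18,-24)
river: ρ → (-24,30,16)
river: ρ → (16,34,-20)
river: ρ → (-20,46,4)
river: ρ → (4,42,-42)
river: ρ → (-42,42,4)
river: ρ → (4,46,-20)
river: ρ → (-20,34,16)
river: ρ → (16,30,-24)
river: ρ → (-24,18,22)
closes: descent 1, river 16
min |a| on river = 4

4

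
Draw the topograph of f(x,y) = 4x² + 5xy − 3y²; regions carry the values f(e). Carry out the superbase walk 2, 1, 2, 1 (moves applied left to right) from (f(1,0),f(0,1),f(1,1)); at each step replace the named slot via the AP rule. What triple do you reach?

start (4,-3,6) = (f(1,0),f(0,1),f(1,1))
replace slot 2: 2·(4+6) − (-3) = 23 → (4,23,6)
replace slot 1: 2·(23+6) − 4 = 54 → (54,23,6)
replace slot 2: 2·(54+6) − 23 = 97 → (54,97,6)
replace slot 1: 2·(97+6) − 54 = 152 → (152,97,6)

152,97,6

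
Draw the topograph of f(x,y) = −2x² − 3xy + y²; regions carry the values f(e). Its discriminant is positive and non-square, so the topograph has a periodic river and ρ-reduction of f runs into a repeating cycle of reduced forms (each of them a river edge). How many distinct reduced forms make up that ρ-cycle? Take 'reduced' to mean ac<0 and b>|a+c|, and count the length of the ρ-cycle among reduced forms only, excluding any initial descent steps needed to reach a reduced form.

D = 17, ⌊√D⌋ = 4
descent: ρ → (1,3,-2)  [lands on river]
river: ρ → (-2,1,2)
river: ρ → (2,3,-1)
river: ρ → (-1,3,2)
river: ρ → (2,1,-2)
river: ρ → (-2,3,1)
ρ-cycle length = 6 (tail of 1 descent step not counted)

6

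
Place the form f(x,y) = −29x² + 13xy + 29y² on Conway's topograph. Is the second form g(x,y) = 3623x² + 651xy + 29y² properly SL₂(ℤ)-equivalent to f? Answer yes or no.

D₁ = 3533, D₂ = 3533
river cycle of f (length 10): (29, 45, -13), (-13, 59, 1), (1, 59, -13), (-13, 45, 29), (29, 13, -29), (-29, 45, 13), (13, 59, -1), (-1, 59, 13), (13, 45, -29), (-29, 13, 29)
river cycle of g (length 10): (29, 45, -13), (-13, 59, 1), (1, 59, -13), (-13, 45, 29), (29, 13, -29), (-29, 45, 13), (13, 59, -1), (-1, 59, 13), (13, 45, -29), (-29, 13, 29)
cycles coincide ⇒ equivalent

yes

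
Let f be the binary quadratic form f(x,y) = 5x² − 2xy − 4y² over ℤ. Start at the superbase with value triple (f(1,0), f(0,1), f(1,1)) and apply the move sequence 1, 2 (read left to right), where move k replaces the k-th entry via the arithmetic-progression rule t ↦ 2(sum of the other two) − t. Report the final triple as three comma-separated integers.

start (5,-4,-1) = (f(1,0),f(0,1),f(1,1))
replace slot 1: 2·((-4)+(-1)) − 5 = -15 → (-15,-4,-1)
replace slot 2: 2·((-15)+(-1)) − (-4) = -28 → (-15,-28,-1)

-15,-28,-1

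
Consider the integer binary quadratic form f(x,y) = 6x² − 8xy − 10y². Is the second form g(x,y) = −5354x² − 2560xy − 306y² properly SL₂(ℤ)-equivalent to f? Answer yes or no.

D₁ = 304, D₂ = 304
river cycle of f (length 6): (-10, 8, 6), (6, 16, -2), (-2, 16, 6), (6, 8, -10), (-10, 12, 4), (4, 12, -10)
river cycle of g (length 6): (-10, 8, 6), (6, 16, -2), (-2, 16, 6), (6, 8, -10), (-10, 12, 4), (4, 12, -10)
cycles coincide ⇒ equivalent

yes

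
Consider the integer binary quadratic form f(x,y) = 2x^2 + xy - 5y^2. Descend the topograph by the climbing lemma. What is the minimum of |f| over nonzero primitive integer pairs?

descent: ρ → (-5,-1,2)
descent: ρ → (2,5,-2)  [lands on river]
river: ρ → (-2,3,4)
river: ρ → (4,5,-1)
river: ρ → (-1,5,4)
river: ρ → (4,3,-2)
river: ρ → (-2,5,2)
river: ρ → (2,3,-4)
river: ρ → (-4,5,1)
river: ρ → (1,5,-4)
river: ρ → (-4,3,2)
closes: descent 2, river 10
min |a| on river = 1

1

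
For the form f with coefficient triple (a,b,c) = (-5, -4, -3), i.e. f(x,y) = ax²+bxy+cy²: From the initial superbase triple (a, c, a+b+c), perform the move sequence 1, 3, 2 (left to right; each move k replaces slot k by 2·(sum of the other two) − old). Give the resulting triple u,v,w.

start (-5,-3,-12) = (f(1,0),f(0,1),f(1,1))
replace slot 1: 2·((-3)+(-12)) − (-5) = -25 → (-25,-3,-12)
replace slot 3: 2·((-25)+(-3)) − (-12) = -44 → (-25,-3,-44)
replace slot 2: 2·((-25)+(-44)) − (-3) = -135 → (-25,-135,-44)

-25,-135,-44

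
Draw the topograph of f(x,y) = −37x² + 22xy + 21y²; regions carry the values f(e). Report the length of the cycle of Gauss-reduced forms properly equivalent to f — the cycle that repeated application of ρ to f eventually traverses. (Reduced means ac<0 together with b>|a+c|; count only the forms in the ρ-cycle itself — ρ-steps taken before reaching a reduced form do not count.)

D = 3592, ⌊√D⌋ = 59
river: ρ → (21,20,-38)
river: ρ → (-38,56,3)
river: ρ → (3,58,-19)
river: ρ → (-19,56,6)
river: ρ → (6,52,-37)
river: ρ → (-37,22,21)
ρ-cycle length = 6 (tail of 0 descent steps not counted)

6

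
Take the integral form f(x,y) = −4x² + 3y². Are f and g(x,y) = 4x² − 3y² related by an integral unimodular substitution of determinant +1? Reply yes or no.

D₁ = 48, D₂ = 48
river cycle of f (length 2): (3, 6, -1), (-1, 6, 3)
river cycle of g (length 2): (-3, 6, 1), (1, 6, -3)
cycles differ ⇒ inequivalent

no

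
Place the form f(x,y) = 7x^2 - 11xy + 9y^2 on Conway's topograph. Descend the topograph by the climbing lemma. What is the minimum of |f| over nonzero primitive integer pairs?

translate: b→3 (≡-11 mod 14), so (7,-11,9)→(7,3,5)
flip: (7,3,5)→(5,-3,7)
reduced (well bottom): (5,-3,7) with a≤c, −a<b≤a
well minimum = a = 5

5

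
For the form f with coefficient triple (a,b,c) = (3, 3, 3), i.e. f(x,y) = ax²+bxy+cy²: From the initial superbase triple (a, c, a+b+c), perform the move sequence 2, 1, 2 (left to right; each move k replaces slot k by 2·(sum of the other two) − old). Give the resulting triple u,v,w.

start (3,3,9) = (f(1,0),f(0,1),f(1,1))
replace slot 2: 2·(3+9) − 3 = 21 → (3,21,9)
replace slot 1: 2·(21+9) − 3 = 57 → (57,21,9)
replace slot 2: 2·(57+9) − 21 = 111 → (57,111,9)

57,111,9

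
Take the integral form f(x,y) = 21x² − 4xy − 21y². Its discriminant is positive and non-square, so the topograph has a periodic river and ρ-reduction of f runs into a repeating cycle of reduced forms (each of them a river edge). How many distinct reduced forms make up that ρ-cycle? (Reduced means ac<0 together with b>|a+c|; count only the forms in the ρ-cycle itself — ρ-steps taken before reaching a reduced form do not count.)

D = 1780, ⌊√D⌋ = 42
descent: ρ → (-21,4,21)  [lands on river]
river: ρ → (21,38,-4)
river: ρ → (-4,42,1)
river: ρ → (1,42,-4)
river: ρ → (-4,38,21)
river: ρ → (21,4,-21)
river: ρ → (-21,38,4)
river: ρ → (4,42,-1)
river: ρ → (-1,42,4)
river: ρ → (4,38,-21)
ρ-cycle length = 10 (tail of 1 descent step not counted)

10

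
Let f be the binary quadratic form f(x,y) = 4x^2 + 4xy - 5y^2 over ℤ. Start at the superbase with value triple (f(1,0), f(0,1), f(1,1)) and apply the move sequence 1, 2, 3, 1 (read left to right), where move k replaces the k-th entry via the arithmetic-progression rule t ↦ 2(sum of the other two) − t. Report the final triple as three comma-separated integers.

start (4,-5,3) = (f(1,0),f(0,1),f(1,1))
replace slot 1: 2·((-5)+3) − 4 = -8 → (-8,-5,3)
replace slot 2: 2·((-8)+3) − (-5) = -5 → (-8,-5,3)
replace slot 3: 2·((-8)+(-5)) − 3 = -29 → (-8,-5,-29)
replace slot 1: 2·((-5)+(-29)) − (-8) = -60 → (-60,-5,-29)

-60,-5,-29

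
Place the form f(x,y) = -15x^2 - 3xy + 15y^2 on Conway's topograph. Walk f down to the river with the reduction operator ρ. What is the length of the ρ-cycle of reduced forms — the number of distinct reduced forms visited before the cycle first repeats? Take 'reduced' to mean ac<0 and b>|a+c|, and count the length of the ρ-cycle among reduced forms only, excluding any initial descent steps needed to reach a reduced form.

D = 909, ⌊√D⌋ = 30
descent: ρ → (15,3,-15)  [lands on river]
river: ρ → (-15,27,3)
river: ρ → (3,27,-15)
river: ρ → (-15,3,15)
river: ρ → (15,27,-3)
river: ρ → (-3,27,15)
ρ-cycle length = 6 (tail of 1 descent step not counted)

6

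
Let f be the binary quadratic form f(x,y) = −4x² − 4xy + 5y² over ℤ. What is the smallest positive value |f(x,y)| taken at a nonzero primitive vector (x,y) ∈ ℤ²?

descent: ρ → (5,4,-4)  [lands on river]
river: ρ → (-4,4,5)
river: ρ → (5,6,-3)
river: ρ → (-3,6,5)
closes: descent 1, river 4
min |a| on river = 3

3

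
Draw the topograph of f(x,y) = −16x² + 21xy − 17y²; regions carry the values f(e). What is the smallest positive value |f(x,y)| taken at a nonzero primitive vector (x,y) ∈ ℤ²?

translate: b→11 (≡-21 mod 32), so (16,-21,17)→(16,11,12)
flip: (16,11,12)→(12,-11,16)
reduced (well bottom): (12,-11,16) with a≤c, −a<b≤a
well minimum |f| = |-12| = 12 (negative-definite)

12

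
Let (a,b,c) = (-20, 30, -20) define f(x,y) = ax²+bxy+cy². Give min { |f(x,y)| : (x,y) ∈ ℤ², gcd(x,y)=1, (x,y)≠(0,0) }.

translate: b→10 (≡-30 mod 40), so (20,-30,20)→(20,10,10)
flip: (20,10,10)→(10,-10,20)
translate: b→10 (≡-10 mod 20), so (10,-10,20)→(10,10,20)
reduced (well bottom): (10,10,20) with a≤c, −a<b≤a
well minimum |f| = |-10| = 10 (negative-definite)

10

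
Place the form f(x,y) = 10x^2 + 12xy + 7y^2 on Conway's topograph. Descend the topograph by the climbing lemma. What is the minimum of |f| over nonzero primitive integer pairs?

translate: b→-8 (≡12 mod 20), so (10,12,7)→(10,-8,5)
flip: (10,-8,5)→(5,8,10)
translate: b→-2 (≡8 mod 10), so (5,8,10)→(5,-2,7)
reduced (well bottom): (5,-2,7) with a≤c, −a<b≤a
well minimum = a = 5

5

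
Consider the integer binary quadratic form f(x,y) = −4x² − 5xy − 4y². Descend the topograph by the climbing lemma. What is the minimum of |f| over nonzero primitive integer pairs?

translate: b→-3 (≡5 mod 8), so (4,5,4)→(4,-3,3)
flip: (4,-3,3)→(3,3,4)
reduced (well bottom): (3,3,4) with a≤c, −a<b≤a
well minimum |f| = |-3| = 3 (negative-definite)

3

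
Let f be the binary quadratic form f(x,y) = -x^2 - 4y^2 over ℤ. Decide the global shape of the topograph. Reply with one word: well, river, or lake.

D = b²−4ac = 0² − 4·(-1)·(-4) = -16
D < 0 ⇒ definite ⇒ every region one sign ⇒ single well

well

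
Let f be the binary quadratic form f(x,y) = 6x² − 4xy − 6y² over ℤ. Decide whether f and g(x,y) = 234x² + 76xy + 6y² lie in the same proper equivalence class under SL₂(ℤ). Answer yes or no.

D₁ = 160, D₂ = 160
river cycle of f (length 6): (-6, 4, 6), (6, 8, -4), (-4, 8, 6), (6, 4, -6), (-6, 8, 4), (4, 8, -6)
river cycle of g (length 6): (6, 8, -4), (-4, 8, 6), (6, 4, -6), (-6, 8, 4), (4, 8, -6), (-6, 4, 6)
cycles coincide ⇒ equivalent

yes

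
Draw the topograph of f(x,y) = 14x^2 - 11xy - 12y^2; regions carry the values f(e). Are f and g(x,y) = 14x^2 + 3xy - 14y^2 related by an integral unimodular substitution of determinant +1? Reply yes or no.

D₁ = 793, D₂ = 793
river cycle of f (length 12): (-12, 11, 14), (14, 17, -9), (-9, 19, 12), (12, 5, -16), (-16, 27, 1), (1, 27, -16), (-16, 5, 12), (12, 19, -9), (-9, 17, 14), (14, 11, -12), … (2 more)
river cycle of g (length 8): (-14, 25, 3), (3, 23, -22), (-22, 21, 4), (4, 27, -4), (-4, 21, 22), (22, 23, -3), (-3, 25, 14), (14, 3, -14)
cycles differ ⇒ inequivalent

no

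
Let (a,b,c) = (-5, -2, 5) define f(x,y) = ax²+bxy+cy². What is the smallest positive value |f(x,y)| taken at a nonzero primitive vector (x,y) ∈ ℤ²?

descent: ρ → (5,2,-5)  [lands on river]
river: ρ → (-5,8,2)
river: ρ → (2,8,-5)
river: ρ → (-5,2,5)
river: ρ → (5,8,-2)
river: ρ → (-2,8,5)
closes: descent 1, river 6
min |a| on river = 2

2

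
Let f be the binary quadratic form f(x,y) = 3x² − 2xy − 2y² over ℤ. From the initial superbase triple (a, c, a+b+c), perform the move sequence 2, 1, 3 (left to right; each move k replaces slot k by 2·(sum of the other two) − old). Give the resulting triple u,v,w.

start (3,-2,-1) = (f(1,0),f(0,1),f(1,1))
replace slot 2: 2·(3+(-1)) − (-2) = 6 → (3,6,-1)
replace slot 1: 2·(6+(-1)) − 3 = 7 → (7,6,-1)
replace slot 3: 2·(7+6) − (-1) = 27 → (7,6,27)

7,6,27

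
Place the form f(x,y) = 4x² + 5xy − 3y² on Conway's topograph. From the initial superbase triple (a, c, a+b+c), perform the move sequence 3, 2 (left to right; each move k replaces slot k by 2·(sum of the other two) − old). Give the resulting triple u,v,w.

start (4,-3,6) = (f(1,0),f(0,1),f(1,1))
replace slot 3: 2·(4+(-3)) − 6 = -4 → (4,-3,-4)
replace slot 2: 2·(4+(-4)) − (-3) = 3 → (4,3,-4)

4,3,-4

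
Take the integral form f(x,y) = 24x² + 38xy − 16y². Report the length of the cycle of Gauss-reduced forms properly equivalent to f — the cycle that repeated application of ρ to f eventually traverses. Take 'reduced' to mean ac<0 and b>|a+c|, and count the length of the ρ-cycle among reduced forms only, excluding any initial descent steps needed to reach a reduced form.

D = 2980, ⌊√D⌋ = 54
river: ρ → (-16,26,36)
river: ρ → (36,46,-6)
river: ρ → (-6,50,20)
river: ρ → (20,30,-26)
river: ρ → (-26,22,24)
river: ρ → (24,26,-24)
river: ρ → (-24,22,26)
river: ρ → (26,30,-20)
river: ρ → (-20,50,6)
river: ρ → (6,46,-36)
river: ρ → (-36,26,16)
river: ρ → (16,38,-24)
river: ρ → (-24,10,30)
river: ρ → (30,50,-4)
river: ρ → (-4,54,4)
river: ρ → (4,50,-30)
river: ρ → (-30,10,24)
river: ρ → (24,38,-16)
ρ-cycle length = 18 (tail of 0 descent steps not counted)

18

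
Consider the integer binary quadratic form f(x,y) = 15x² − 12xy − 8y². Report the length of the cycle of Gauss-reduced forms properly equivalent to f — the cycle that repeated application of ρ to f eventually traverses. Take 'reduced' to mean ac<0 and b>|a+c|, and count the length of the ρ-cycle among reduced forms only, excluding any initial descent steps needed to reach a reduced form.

D = 624, ⌊√D⌋ = 24
descent: ρ → (-8,12,15)  [lands on river]
river: ρ → (15,18,-5)
river: ρ → (-5,22,7)
river: ρ → (7,20,-8)
ρ-cycle length = 4 (tail of 1 descent step not counted)

4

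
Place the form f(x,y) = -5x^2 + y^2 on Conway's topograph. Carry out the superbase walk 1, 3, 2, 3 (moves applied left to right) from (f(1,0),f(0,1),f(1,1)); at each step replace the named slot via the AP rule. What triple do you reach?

start (-5,1,-4) = (f(1,0),f(0,1),f(1,1))
replace slot 1: 2·(1+(-4)) − (-5) = -1 → (-1,1,-4)
replace slot 3: 2·((-1)+1) − (-4) = 4 → (-1,1,4)
replace slot 2: 2·((-1)+4) − 1 = 5 → (-1,5,4)
replace slot 3: 2·((-1)+5) − 4 = 4 → (-1,5,4)

-1,5,4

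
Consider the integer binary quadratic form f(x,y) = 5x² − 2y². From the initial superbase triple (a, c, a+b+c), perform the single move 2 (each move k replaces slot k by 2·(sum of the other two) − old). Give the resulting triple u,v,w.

start (5,-2,3) = (f(1,0),f(0,1),f(1,1))
replace slot 2: 2·(5+3) − (-2) = 18 → (5,18,3)

5,18,3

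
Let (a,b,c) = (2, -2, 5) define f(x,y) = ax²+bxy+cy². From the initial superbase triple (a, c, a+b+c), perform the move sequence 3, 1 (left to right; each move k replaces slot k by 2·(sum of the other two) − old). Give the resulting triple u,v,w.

start (2,5,5) = (f(1,0),f(0,1),f(1,1))
replace slot 3: 2·(2+5) − 5 = 9 → (2,5,9)
replace slot 1: 2·(5+9) − 2 = 26 → (26,5,9)

26,5,9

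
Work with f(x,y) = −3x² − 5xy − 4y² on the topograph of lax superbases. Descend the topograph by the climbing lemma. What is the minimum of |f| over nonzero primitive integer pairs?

translate: b→-1 (≡5 mod 6), so (3,5,4)→(3,-1,2)
flip: (3,-1,2)→(2,1,3)
reduced (well bottom): (2,1,3) with a≤c, −a<b≤a
well minimum |f| = |-2| = 2 (negative-definite)

2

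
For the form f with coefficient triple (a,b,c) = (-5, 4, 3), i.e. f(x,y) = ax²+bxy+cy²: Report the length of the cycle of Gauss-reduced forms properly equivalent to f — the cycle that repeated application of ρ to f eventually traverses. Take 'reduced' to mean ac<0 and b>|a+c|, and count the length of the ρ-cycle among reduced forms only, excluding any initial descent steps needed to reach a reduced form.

D = 76, ⌊√D⌋ = 8
river: ρ → (3,8,-1)
river: ρ → (-1,8,3)
river: ρ → (3,4,-5)
river: ρ → (-5,6,2)
river: ρ → (2,6,-5)
river: ρ → (-5,4,3)
ρ-cycle length = 6 (tail of 0 descent steps not counted)

6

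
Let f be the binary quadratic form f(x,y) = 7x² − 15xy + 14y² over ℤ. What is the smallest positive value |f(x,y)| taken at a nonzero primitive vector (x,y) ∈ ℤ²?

translate: b→-1 (≡-15 mod 14), so (7,-15,14)→(7,-1,6)
flip: (7,-1,6)→(6,1,7)
reduced (well bottom): (6,1,7) with a≤c, −a<b≤a
well minimum = a = 6

6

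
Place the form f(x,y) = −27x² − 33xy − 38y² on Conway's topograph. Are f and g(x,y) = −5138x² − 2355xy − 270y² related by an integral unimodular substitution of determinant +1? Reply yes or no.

D₁ = -3015, D₂ = -3015
f is negative-definite; reduce −f:
−f: translate: b→-21 (≡33 mod 54), so (27,33,38)→(27,-21,32)
−f: reduced (well bottom): (27,-21,32) with a≤c, −a<b≤a
flip sign back: reduced form of f is (-27,21,-32)
g is negative-definite; reduce −g:
−g: flip: (5138,2355,270)→(270,-2355,5138)
−g: translate: b→-195 (≡-2355 mod 540), so (270,-2355,5138)→(270,-195,38)
−g: flip: (270,-195,38)→(38,195,270)
−g: translate: b→-33 (≡195 mod 76), so (38,195,270)→(38,-33,27)
−g: flip: (38,-33,27)→(27,33,38)
−g: translate: b→-21 (≡33 mod 54), so (27,33,38)→(27,-21,32)
−g: reduced (well bottom): (27,-21,32) with a≤c, −a<b≤a
flip sign back: reduced form of g is (-27,21,-32)
reduced forms (-27, 21, -32) vs (-27, 21, -32) ⇒ equivalent

yes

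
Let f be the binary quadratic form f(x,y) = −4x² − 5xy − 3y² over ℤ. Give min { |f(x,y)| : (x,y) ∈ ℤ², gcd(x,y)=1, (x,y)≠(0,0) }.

translate: b→-3 (≡5 mod 8), so (4,5,3)→(4,-3,2)
flip: (4,-3,2)→(2,3,4)
translate: b→-1 (≡3 mod 4), so (2,3,4)→(2,-1,3)
reduced (well bottom): (2,-1,3) with a≤c, −a<b≤a
well minimum |f| = |-2| = 2 (negative-definite)

2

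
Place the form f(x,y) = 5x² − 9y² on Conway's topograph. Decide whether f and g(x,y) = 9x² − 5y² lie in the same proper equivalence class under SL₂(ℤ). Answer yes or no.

D₁ = 180, D₂ = 180
river cycle of f (length 6): (5, 10, -4), (-4, 6, 9), (9, 12, -1), (-1, 12, 9), (9, 6, -4), (-4, 10, 5)
river cycle of g (length 6): (-5, 10, 4), (4, 6, -9), (-9, 12, 1), (1, 12, -9), (-9, 6, 4), (4, 10, -5)
cycles differ ⇒ inequivalent

no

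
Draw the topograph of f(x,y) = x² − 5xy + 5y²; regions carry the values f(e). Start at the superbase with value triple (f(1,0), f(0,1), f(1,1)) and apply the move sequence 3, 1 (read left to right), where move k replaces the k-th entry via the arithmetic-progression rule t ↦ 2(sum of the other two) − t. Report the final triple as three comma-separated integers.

start (1,5,1) = (f(1,0),f(0,1),f(1,1))
replace slot 3: 2·(1+5) − 1 = 11 → (1,5,11)
replace slot 1: 2·(5+11) − 1 = 31 → (31,5,11)

31,5,11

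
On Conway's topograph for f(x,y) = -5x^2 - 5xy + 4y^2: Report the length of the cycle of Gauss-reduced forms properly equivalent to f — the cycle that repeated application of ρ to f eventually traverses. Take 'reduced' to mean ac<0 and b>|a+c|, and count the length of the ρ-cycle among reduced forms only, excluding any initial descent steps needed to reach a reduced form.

D = 105, ⌊√D⌋ = 10
descent: ρ → (4,5,-5)  [lands on river]
river: ρ → (-5,5,4)
river: ρ → (4,3,-6)
river: ρ → (-6,9,1)
river: ρ → (1,9,-6)
river: ρ → (-6,3,4)
ρ-cycle length = 6 (tail of 1 descent step not counted)

6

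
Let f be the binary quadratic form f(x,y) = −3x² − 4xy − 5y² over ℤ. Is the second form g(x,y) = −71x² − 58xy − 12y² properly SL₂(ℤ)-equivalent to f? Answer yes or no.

D₁ = -44, D₂ = -44
f is negative-definite; reduce −f:
−f: translate: b→-2 (≡4 mod 6), so (3,4,5)→(3,-2,4)
−f: reduced (well bottom): (3,-2,4) with a≤c, −a<b≤a
flip sign back: reduced form of f is (-3,2,-4)
g is negative-definite; reduce −g:
−g: flip: (71,58,12)→(12,-58,71)
−g: translate: b→-10 (≡-58 mod 24), so (12,-58,71)→(12,-10,3)
−g: flip: (12,-10,3)→(3,10,12)
−g: translate: b→-2 (≡10 mod 6), so (3,10,12)→(3,-2,4)
−g: reduced (well bottom): (3,-2,4) with a≤c, −a<b≤a
flip sign back: reduced form of g is (-3,2,-4)
reduced forms (-3, 2, -4) vs (-3, 2, -4) ⇒ equivalent

yes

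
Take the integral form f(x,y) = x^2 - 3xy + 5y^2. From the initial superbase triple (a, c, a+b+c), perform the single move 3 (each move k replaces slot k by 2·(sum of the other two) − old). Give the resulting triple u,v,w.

start (1,5,3) = (f(1,0),f(0,1),f(1,1))
replace slot 3: 2·(1+5) − 3 = 9 → (1,5,9)

1,5,9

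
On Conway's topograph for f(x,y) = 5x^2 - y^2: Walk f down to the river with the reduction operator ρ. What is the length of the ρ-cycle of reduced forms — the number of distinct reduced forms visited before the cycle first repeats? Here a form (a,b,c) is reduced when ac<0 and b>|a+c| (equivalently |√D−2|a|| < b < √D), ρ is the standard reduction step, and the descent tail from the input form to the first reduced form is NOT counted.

D = 20, ⌊√D⌋ = 4
descent: ρ → (-1,4,1)  [lands on river]
river: ρ → (1,4,-1)
ρ-cycle length = 2 (tail of 1 descent step not counted)

2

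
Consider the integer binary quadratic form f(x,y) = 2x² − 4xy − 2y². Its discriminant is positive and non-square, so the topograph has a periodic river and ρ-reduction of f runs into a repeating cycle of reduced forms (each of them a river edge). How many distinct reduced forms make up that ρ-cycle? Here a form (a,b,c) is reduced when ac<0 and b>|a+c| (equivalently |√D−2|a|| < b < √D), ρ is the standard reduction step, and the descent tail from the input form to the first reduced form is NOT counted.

D = 32, ⌊√D⌋ = 5
descent: ρ → (-2,4,2)  [lands on river]
river: ρ → (2,4,-2)
ρ-cycle length = 2 (tail of 1 descent step not counted)

2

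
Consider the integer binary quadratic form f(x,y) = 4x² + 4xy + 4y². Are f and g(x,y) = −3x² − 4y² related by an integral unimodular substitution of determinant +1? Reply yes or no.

D₁ = -48, D₂ = -48
f: reduced (well bottom): (4,4,4) with a≤c, −a<b≤a
g is negative-definite; reduce −g:
−g: reduced (well bottom): (3,0,4) with a≤c, −a<b≤a
flip sign back: reduced form of g is (-3,0,-4)
reduced forms (4, 4, 4) vs (-3, 0, -4) ⇒ inequivalent

no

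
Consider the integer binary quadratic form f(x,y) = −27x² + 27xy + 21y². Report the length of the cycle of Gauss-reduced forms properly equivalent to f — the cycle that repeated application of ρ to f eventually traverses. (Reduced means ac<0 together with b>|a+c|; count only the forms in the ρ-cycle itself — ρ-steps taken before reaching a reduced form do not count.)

D = 2997, ⌊√D⌋ = 54
river: ρ → (21,15,-33)
river: ρ → (-33,51,3)
river: ρ → (3,51,-33)
river: ρ → (-33,15,21)
river: ρ → (21,27,-27)
river: ρ → (-27,27,21)
ρ-cycle length = 6 (tail of 0 descent steps not counted)

6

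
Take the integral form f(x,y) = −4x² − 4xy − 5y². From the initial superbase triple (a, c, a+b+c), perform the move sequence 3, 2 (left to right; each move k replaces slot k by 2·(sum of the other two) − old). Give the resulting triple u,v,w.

start (-4,-5,-13) = (f(1,0),f(0,1),f(1,1))
replace slot 3: 2·((-4)+(-5)) − (-13) = -5 → (-4,-5,-5)
replace slot 2: 2·((-4)+(-5)) − (-5) = -13 → (-4,-13,-5)

-4,-13,-5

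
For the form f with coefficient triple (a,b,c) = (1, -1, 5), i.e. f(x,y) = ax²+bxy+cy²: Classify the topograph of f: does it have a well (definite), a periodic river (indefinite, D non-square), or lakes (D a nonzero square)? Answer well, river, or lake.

D = b²−4ac = (-1)² − 4·1·5 = -19
D < 0 ⇒ definite ⇒ every region one sign ⇒ single well

well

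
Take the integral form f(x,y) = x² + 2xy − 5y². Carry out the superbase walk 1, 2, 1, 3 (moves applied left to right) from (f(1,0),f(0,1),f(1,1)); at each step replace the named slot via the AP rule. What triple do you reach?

start (1,-5,-2) = (f(1,0),f(0,1),f(1,1))
replace slot 1: 2·((-5)+(-2)) − 1 = -15 → (-15,-5,-2)
replace slot 2: 2·((-15)+(-2)) − (-5) = -29 → (-15,-29,-2)
replace slot 1: 2·((-29)+(-2)) − (-15) = -47 → (-47,-29,-2)
replace slot 3: 2·((-47)+(-29)) − (-2) = -150 → (-47,-29,-150)

-47,-29,-150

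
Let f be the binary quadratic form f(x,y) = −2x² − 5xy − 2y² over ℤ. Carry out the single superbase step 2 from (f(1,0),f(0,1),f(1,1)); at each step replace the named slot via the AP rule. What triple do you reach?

start (-2,-2,-9) = (f(1,0),f(0,1),f(1,1))
replace slot 2: 2·((-2)+(-9)) − (-2) = -20 → (-2,-20,-9)

-2,-20,-9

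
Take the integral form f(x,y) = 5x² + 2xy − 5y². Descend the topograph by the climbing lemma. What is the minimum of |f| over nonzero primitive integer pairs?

river: ρ → (-5,8,2)
river: ρ → (2,8,-5)
river: ρ → (-5,2,5)
river: ρ → (5,8,-2)
river: ρ → (-2,8,5)
river: ρ → (5,2,-5)
closes: descent 0, river 6
min |a| on river = 2

2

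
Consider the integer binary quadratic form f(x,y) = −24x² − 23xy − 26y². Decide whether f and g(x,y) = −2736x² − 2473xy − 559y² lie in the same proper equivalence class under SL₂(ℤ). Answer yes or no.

D₁ = -1967, D₂ = -1967
f is negative-definite; reduce −f:
−f: reduced (well bottom): (24,23,26) with a≤c, −a<b≤a
flip sign back: reduced form of f is (-24,-23,-26)
g is negative-definite; reduce −g:
−g: flip: (2736,2473,559)→(559,-2473,2736)
−g: translate: b→-237 (≡-2473 mod 1118), so (559,-2473,2736)→(559,-237,26)
−g: flip: (559,-237,26)→(26,237,559)
−g: translate: b→-23 (≡237 mod 52), so (26,237,559)→(26,-23,24)
−g: flip: (26,-23,24)→(24,23,26)
−g: reduced (well bottom): (24,23,26) with a≤c, −a<b≤a
flip sign back: reduced form of g is (-24,-23,-26)
reduced forms (-24, -23, -26) vs (-24, -23, -26) ⇒ equivalent

yes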